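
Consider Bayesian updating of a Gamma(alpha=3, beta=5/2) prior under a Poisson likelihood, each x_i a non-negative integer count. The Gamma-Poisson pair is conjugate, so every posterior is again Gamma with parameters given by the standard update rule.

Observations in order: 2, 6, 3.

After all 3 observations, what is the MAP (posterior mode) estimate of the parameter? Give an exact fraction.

26/11

obs 1: x=2 → posterior Gamma(5, 7/2)
obs 2: x=6 → posterior Gamma(11, 9/2)
obs 3: x=3 → posterior Gamma(14, 11/2)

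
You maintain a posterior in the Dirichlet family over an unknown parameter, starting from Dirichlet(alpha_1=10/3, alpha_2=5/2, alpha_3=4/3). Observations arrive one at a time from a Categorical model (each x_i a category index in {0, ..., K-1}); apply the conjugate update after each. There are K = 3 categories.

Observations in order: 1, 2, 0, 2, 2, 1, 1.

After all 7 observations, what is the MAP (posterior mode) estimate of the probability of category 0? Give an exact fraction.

20/67

obs 1: x=1 → posterior Dirichlet(10/3, 7/2, 4/3)
obs 2: x=2 → posterior Dirichlet(10/3, 7/2, 7/3)
obs 3: x=0 → posterior Dirichlet(13/3, 7/2, 7/3)
obs 4: x=2 → posterior Dirichlet(13/3, 7/2, 10/3)
obs 5: x=2 → posterior Dirichlet(13/3, 7/2, 13/3)
obs 6: x=1 → posterior Dirichlet(13/3, 9/2, 13/3)
obs 7: x=1 → posterior Dirichlet(13/3, 11/2, 13/3)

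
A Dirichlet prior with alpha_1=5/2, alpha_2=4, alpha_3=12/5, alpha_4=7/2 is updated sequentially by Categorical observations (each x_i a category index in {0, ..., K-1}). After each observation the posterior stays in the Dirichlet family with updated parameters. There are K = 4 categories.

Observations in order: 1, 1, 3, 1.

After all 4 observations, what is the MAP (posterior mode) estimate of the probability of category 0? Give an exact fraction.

15/124

obs 1: x=1 → posterior Dirichlet(5/2, 5, 12/5, 7/2)
obs 2: x=1 → posterior Dirichlet(5/2, 6, 12/5, 7/2)
obs 3: x=3 → posterior Dirichlet(5/2, 6, 12/5, 9/2)
obs 4: x=1 → posterior Dirichlet(5/2, 7, 12/5, 9/2)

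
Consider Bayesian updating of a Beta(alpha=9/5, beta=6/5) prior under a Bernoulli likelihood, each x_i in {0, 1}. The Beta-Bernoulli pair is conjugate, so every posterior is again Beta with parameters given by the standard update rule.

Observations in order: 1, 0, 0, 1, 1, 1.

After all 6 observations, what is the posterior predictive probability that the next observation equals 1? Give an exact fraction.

29/45

obs 1: x=1 → posterior Beta(14/5, 6/5)
obs 2: x=0 → posterior Beta(14/5, 11/5)
obs 3: x=0 → posterior Beta(14/5, 16/5)
obs 4: x=1 → posterior Beta(19/5, 16/5)
obs 5: x=1 → posterior Beta(24/5, 16/5)
obs 6: x=1 → posterior Beta(29/5, 16/5)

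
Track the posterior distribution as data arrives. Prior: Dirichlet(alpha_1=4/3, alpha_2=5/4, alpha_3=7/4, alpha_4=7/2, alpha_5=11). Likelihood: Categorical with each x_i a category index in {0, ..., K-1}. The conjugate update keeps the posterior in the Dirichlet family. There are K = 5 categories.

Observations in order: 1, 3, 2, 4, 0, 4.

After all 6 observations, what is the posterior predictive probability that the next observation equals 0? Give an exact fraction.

14/149

obs 1: x=1 → posterior Dirichlet(4/3, 9/4, 7/4, 7/2, 11)
obs 2: x=3 → posterior Dirichlet(4/3, 9/4, 7/4, 9/2, 11)
obs 3: x=2 → posterior Dirichlet(4/3, 9/4, 11/4, 9/2, 11)
obs 4: x=4 → posterior Dirichlet(4/3, 9/4, 11/4, 9/2, 12)
obs 5: x=0 → posterior Dirichlet(7/3, 9/4, 11/4, 9/2, 12)
obs 6: x=4 → posterior Dirichlet(7/3, 9/4, 11/4, 9/2, 13)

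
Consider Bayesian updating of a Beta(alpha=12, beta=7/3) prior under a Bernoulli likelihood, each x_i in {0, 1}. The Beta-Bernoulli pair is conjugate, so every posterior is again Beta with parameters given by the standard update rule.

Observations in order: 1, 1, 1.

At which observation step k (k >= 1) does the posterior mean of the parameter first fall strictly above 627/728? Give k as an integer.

k = 3

obs 1: x=1 → posterior Beta(13, 7/3)
obs 2: x=1 → posterior Beta(14, 7/3)
obs 3: x=1 → posterior Beta(15, 7/3)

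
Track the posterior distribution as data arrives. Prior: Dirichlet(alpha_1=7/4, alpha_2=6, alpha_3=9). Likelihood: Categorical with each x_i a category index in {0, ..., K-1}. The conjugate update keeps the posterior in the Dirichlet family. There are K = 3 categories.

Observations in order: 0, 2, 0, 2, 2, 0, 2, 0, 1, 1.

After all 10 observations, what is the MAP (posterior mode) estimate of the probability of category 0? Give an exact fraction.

obs 1: x=0 → posterior Dirichlet(11/4, 6, 9)
obs 2: x=2 → posterior Dirichlet(11/4, 6, 10)
obs 3: x=0 → posterior Dirichlet(15/4, 6, 10)
obs 4: x=2 → posterior Dirichlet(15/4, 6, 11)
obs 5: x=2 → posterior Dirichlet(15/4, 6, 12)
obs 6: x=0 → posterior Dirichlet(19/4, 6, 12)
obs 7: x=2 → posterior Dirichlet(19/4, 6, 13)
obs 8: x=0 → posterior Dirichlet(23/4, 6, 13)
obs 9: x=1 → posterior Dirichlet(23/4, 7, 13)
obs 10: x=1 → posterior Dirichlet(23/4, 8, 13)

1/5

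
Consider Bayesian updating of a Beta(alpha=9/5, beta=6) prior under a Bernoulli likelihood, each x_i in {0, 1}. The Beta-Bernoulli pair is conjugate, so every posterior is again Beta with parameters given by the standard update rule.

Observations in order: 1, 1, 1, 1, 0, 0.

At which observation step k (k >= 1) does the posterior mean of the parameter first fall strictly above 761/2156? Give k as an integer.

k = 2

obs 1: x=1 → posterior Beta(14/5, 6)
obs 2: x=1 → posterior Beta(19/5, 6)
obs 3: x=1 → posterior Beta(24/5, 6)
obs 4: x=1 → posterior Beta(29/5, 6)
obs 5: x=0 → posterior Beta(29/5, 7)
obs 6: x=0 → posterior Beta(29/5, 8)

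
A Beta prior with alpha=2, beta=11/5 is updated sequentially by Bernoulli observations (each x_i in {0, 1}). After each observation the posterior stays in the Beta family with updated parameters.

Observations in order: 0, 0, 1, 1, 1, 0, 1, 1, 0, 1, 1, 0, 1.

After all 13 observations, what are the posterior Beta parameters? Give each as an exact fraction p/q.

obs 1: x=0 → posterior Beta(2, 16/5)
obs 2: x=0 → posterior Beta(2, 21/5)
obs 3: x=1 → posterior Beta(3, 21/5)
obs 4: x=1 → posterior Beta(4, 21/5)
obs 5: x=1 → posterior Beta(5, 21/5)
obs 6: x=0 → posterior Beta(5, 26/5)
obs 7: x=1 → posterior Beta(6, 26/5)
obs 8: x=1 → posterior Beta(7, 26/5)
obs 9: x=0 → posterior Beta(7, 31/5)
obs 10: x=1 → posterior Beta(8, 31/5)
obs 11: x=1 → posterior Beta(9, 31/5)
obs 12: x=0 → posterior Beta(9, 36/5)
obs 13: x=1 → posterior Beta(10, 36/5)

alpha=10, beta=36/5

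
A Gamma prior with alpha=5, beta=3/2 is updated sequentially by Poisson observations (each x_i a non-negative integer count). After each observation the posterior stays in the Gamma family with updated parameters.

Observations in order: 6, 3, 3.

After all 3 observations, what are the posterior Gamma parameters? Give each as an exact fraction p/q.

alpha=17, beta=9/2

obs 1: x=6 → posterior Gamma(11, 5/2)
obs 2: x=3 → posterior Gamma(14, 7/2)
obs 3: x=3 → posterior Gamma(17, 9/2)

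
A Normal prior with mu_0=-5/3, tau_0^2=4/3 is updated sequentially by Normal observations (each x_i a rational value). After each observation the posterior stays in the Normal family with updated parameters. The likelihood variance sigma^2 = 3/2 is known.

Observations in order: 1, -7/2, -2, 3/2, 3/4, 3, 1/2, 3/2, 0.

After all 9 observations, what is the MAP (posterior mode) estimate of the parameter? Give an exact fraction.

7/81

obs 1: x=1 → posterior Normal(-7/17, 12/17)
obs 2: x=-7/2 → posterior Normal(-7/5, 12/25)
obs 3: x=-2 → posterior Normal(-17/11, 4/11)
obs 4: x=3/2 → posterior Normal(-39/41, 12/41)
obs 5: x=3/4 → posterior Normal(-33/49, 12/49)
obs 6: x=3 → posterior Normal(-3/19, 4/19)
obs 7: x=1/2 → posterior Normal(-1/13, 12/65)
obs 8: x=3/2 → posterior Normal(7/73, 12/73)
obs 9: x=0 → posterior Normal(7/81, 4/27)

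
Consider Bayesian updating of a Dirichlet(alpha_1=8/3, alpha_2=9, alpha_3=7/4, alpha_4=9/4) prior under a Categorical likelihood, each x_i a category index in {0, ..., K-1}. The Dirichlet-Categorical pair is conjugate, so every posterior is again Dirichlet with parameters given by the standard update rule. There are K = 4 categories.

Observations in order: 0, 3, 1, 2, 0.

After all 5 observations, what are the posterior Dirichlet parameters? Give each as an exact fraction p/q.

alpha_1=14/3, alpha_2=10, alpha_3=11/4, alpha_4=13/4

obs 1: x=0 → posterior Dirichlet(11/3, 9, 7/4, 9/4)
obs 2: x=3 → posterior Dirichlet(11/3, 9, 7/4, 13/4)
obs 3: x=1 → posterior Dirichlet(11/3, 10, 7/4, 13/4)
obs 4: x=2 → posterior Dirichlet(11/3, 10, 11/4, 13/4)
obs 5: x=0 → posterior Dirichlet(14/3, 10, 11/4, 13/4)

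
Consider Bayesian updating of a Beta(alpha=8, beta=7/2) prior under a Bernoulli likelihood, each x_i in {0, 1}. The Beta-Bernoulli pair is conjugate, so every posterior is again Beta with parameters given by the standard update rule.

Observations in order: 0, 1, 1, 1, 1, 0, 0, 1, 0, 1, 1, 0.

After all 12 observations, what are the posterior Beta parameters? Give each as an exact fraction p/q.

alpha=15, beta=17/2

obs 1: x=0 → posterior Beta(8, 9/2)
obs 2: x=1 → posterior Beta(9, 9/2)
obs 3: x=1 → posterior Beta(10, 9/2)
obs 4: x=1 → posterior Beta(11, 9/2)
obs 5: x=1 → posterior Beta(12, 9/2)
obs 6: x=0 → posterior Beta(12, 11/2)
obs 7: x=0 → posterior Beta(12, 13/2)
obs 8: x=1 → posterior Beta(13, 13/2)
obs 9: x=0 → posterior Beta(13, 15/2)
obs 10: x=1 → posterior Beta(14, 15/2)
obs 11: x=1 → posterior Beta(15, 15/2)
obs 12: x=0 → posterior Beta(15, 17/2)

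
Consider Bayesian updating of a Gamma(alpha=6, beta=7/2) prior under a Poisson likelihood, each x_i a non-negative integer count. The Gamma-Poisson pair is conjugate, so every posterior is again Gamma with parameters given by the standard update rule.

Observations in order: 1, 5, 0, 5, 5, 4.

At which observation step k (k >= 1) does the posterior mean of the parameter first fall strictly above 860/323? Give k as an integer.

k = 6

obs 1: x=1 → posterior Gamma(7, 9/2)
obs 2: x=5 → posterior Gamma(12, 11/2)
obs 3: x=0 → posterior Gamma(12, 13/2)
obs 4: x=5 → posterior Gamma(17, 15/2)
obs 5: x=5 → posterior Gamma(22, 17/2)
obs 6: x=4 → posterior Gamma(26, 19/2)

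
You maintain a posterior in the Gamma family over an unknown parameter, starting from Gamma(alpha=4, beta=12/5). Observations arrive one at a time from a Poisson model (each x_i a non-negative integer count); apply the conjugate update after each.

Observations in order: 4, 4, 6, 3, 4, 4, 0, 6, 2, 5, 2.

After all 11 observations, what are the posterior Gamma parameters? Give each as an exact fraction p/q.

obs 1: x=4 → posterior Gamma(8, 17/5)
obs 2: x=4 → posterior Gamma(12, 22/5)
obs 3: x=6 → posterior Gamma(18, 27/5)
obs 4: x=3 → posterior Gamma(21, 32/5)
obs 5: x=4 → posterior Gamma(25, 37/5)
obs 6: x=4 → posterior Gamma(29, 42/5)
obs 7: x=0 → posterior Gamma(29, 47/5)
obs 8: x=6 → posterior Gamma(35, 52/5)
obs 9: x=2 → posterior Gamma(37, 57/5)
obs 10: x=5 → posterior Gamma(42, 62/5)
obs 11: x=2 → posterior Gamma(44, 67/5)

alpha=44, beta=67/5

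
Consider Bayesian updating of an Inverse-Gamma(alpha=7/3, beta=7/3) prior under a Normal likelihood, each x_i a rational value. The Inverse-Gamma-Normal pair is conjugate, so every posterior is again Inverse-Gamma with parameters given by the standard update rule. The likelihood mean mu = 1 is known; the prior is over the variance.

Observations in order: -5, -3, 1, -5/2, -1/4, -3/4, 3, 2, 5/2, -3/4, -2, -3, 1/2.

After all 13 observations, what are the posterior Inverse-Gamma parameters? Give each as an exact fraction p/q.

alpha=53/6, beta=5237/96

obs 1: x=-5 → posterior Inverse-Gamma(17/6, 61/3)
obs 2: x=-3 → posterior Inverse-Gamma(10/3, 85/3)
obs 3: x=1 → posterior Inverse-Gamma(23/6, 85/3)
obs 4: x=-5/2 → posterior Inverse-Gamma(13/3, 827/24)
obs 5: x=-1/4 → posterior Inverse-Gamma(29/6, 3383/96)
obs 6: x=-3/4 → posterior Inverse-Gamma(16/3, 1765/48)
obs 7: x=3 → posterior Inverse-Gamma(35/6, 1861/48)
obs 8: x=2 → posterior Inverse-Gamma(19/3, 1885/48)
obs 9: x=5/2 → posterior Inverse-Gamma(41/6, 1939/48)
obs 10: x=-3/4 → posterior Inverse-Gamma(22/3, 4025/96)
obs 11: x=-2 → posterior Inverse-Gamma(47/6, 4457/96)
obs 12: x=-3 → posterior Inverse-Gamma(25/3, 5225/96)
obs 13: x=1/2 → posterior Inverse-Gamma(53/6, 5237/96)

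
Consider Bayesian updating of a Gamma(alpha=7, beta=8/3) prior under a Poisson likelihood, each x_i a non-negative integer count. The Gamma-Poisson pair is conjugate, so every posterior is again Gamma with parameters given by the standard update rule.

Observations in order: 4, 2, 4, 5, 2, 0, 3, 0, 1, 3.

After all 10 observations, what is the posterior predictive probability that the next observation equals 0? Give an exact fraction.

obs 1: x=4 → posterior Gamma(11, 11/3)
obs 2: x=2 → posterior Gamma(13, 14/3)
obs 3: x=4 → posterior Gamma(17, 17/3)
obs 4: x=5 → posterior Gamma(22, 20/3)
obs 5: x=2 → posterior Gamma(24, 23/3)
obs 6: x=0 → posterior Gamma(24, 26/3)
obs 7: x=3 → posterior Gamma(27, 29/3)
obs 8: x=0 → posterior Gamma(27, 32/3)
obs 9: x=1 → posterior Gamma(28, 35/3)
obs 10: x=3 → posterior Gamma(31, 38/3)

9403542573537726518107430106299028013391242330112/99151561540870339022484588445237129558214701225241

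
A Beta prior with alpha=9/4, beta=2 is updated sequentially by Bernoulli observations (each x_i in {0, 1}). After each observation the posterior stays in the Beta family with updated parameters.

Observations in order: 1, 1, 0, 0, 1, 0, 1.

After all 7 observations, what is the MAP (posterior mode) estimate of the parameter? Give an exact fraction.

obs 1: x=1 → posterior Beta(13/4, 2)
obs 2: x=1 → posterior Beta(17/4, 2)
obs 3: x=0 → posterior Beta(17/4, 3)
obs 4: x=0 → posterior Beta(17/4, 4)
obs 5: x=1 → posterior Beta(21/4, 4)
obs 6: x=0 → posterior Beta(21/4, 5)
obs 7: x=1 → posterior Beta(25/4, 5)

21/37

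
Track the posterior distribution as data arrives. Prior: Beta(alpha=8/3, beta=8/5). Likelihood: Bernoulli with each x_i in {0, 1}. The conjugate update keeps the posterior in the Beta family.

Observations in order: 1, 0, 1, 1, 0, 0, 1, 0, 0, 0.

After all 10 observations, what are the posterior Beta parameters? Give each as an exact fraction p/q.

obs 1: x=1 → posterior Beta(11/3, 8/5)
obs 2: x=0 → posterior Beta(11/3, 13/5)
obs 3: x=1 → posterior Beta(14/3, 13/5)
obs 4: x=1 → posterior Beta(17/3, 13/5)
obs 5: x=0 → posterior Beta(17/3, 18/5)
obs 6: x=0 → posterior Beta(17/3, 23/5)
obs 7: x=1 → posterior Beta(20/3, 23/5)
obs 8: x=0 → posterior Beta(20/3, 28/5)
obs 9: x=0 → posterior Beta(20/3, 33/5)
obs 10: x=0 → posterior Beta(20/3, 38/5)

alpha=20/3, beta=38/5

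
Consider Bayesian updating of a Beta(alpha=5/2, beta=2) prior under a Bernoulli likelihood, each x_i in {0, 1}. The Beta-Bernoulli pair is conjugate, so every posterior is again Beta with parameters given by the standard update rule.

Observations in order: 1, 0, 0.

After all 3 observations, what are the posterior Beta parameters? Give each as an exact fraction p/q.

obs 1: x=1 → posterior Beta(7/2, 2)
obs 2: x=0 → posterior Beta(7/2, 3)
obs 3: x=0 → posterior Beta(7/2, 4)

alpha=7/2, beta=4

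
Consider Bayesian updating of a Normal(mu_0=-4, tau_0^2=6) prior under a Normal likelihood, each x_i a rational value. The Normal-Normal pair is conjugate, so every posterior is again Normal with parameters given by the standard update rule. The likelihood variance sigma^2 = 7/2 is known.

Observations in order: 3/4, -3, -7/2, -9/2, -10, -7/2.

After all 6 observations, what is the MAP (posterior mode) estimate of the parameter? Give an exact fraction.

obs 1: x=3/4 → posterior Normal(-1, 42/19)
obs 2: x=-3 → posterior Normal(-55/31, 42/31)
obs 3: x=-7/2 → posterior Normal(-97/43, 42/43)
obs 4: x=-9/2 → posterior Normal(-151/55, 42/55)
obs 5: x=-10 → posterior Normal(-271/67, 42/67)
obs 6: x=-7/2 → posterior Normal(-313/79, 42/79)

-313/79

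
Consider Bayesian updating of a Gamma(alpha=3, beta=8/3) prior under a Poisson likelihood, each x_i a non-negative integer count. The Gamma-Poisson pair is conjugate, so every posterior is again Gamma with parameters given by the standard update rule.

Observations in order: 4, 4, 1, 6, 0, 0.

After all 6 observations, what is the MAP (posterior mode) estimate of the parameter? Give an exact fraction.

obs 1: x=4 → posterior Gamma(7, 11/3)
obs 2: x=4 → posterior Gamma(11, 14/3)
obs 3: x=1 → posterior Gamma(12, 17/3)
obs 4: x=6 → posterior Gamma(18, 20/3)
obs 5: x=0 → posterior Gamma(18, 23/3)
obs 6: x=0 → posterior Gamma(18, 26/3)

51/26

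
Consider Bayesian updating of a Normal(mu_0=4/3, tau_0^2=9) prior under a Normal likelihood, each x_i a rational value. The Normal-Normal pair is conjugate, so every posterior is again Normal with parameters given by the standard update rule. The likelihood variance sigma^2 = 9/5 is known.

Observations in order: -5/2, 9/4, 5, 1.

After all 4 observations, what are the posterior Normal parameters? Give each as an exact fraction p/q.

mu_0=361/252, tau_0^2=3/7

obs 1: x=-5/2 → posterior Normal(-67/36, 3/2)
obs 2: x=9/4 → posterior Normal(1/132, 9/11)
obs 3: x=5 → posterior Normal(301/192, 9/16)
obs 4: x=1 → posterior Normal(361/252, 3/7)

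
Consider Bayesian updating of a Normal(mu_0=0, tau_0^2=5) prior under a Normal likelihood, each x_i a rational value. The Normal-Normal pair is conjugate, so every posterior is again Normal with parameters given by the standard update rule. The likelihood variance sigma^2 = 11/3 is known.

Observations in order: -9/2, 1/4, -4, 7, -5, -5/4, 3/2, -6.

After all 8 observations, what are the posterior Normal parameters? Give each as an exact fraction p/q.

mu_0=-180/131, tau_0^2=55/131

obs 1: x=-9/2 → posterior Normal(-135/52, 55/26)
obs 2: x=1/4 → posterior Normal(-255/164, 55/41)
obs 3: x=-4 → posterior Normal(-495/224, 55/56)
obs 4: x=7 → posterior Normal(-75/284, 55/71)
obs 5: x=-5 → posterior Normal(-375/344, 55/86)
obs 6: x=-5/4 → posterior Normal(-225/202, 55/101)
obs 7: x=3/2 → posterior Normal(-45/58, 55/116)
obs 8: x=-6 → posterior Normal(-180/131, 55/131)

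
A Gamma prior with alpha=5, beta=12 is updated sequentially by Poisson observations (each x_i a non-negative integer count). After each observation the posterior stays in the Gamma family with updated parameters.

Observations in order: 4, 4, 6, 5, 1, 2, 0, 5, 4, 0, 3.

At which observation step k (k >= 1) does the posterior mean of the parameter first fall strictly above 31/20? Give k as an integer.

k = 8

obs 1: x=4 → posterior Gamma(9, 13)
obs 2: x=4 → posterior Gamma(13, 14)
obs 3: x=6 → posterior Gamma(19, 15)
obs 4: x=5 → posterior Gamma(24, 16)
obs 5: x=1 → posterior Gamma(25, 17)
obs 6: x=2 → posterior Gamma(27, 18)
obs 7: x=0 → posterior Gamma(27, 19)
obs 8: x=5 → posterior Gamma(32, 20)
obs 9: x=4 → posterior Gamma(36, 21)
obs 10: x=0 → posterior Gamma(36, 22)
obs 11: x=3 → posterior Gamma(39, 23)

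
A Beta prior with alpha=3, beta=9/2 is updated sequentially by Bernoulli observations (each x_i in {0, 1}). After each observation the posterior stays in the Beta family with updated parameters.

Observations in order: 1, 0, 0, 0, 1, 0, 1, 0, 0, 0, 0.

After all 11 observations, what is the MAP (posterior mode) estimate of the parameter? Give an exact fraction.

10/33

obs 1: x=1 → posterior Beta(4, 9/2)
obs 2: x=0 → posterior Beta(4, 11/2)
obs 3: x=0 → posterior Beta(4, 13/2)
obs 4: x=0 → posterior Beta(4, 15/2)
obs 5: x=1 → posterior Beta(5, 15/2)
obs 6: x=0 → posterior Beta(5, 17/2)
obs 7: x=1 → posterior Beta(6, 17/2)
obs 8: x=0 → posterior Beta(6, 19/2)
obs 9: x=0 → posterior Beta(6, 21/2)
obs 10: x=0 → posterior Beta(6, 23/2)
obs 11: x=0 → posterior Beta(6, 25/2)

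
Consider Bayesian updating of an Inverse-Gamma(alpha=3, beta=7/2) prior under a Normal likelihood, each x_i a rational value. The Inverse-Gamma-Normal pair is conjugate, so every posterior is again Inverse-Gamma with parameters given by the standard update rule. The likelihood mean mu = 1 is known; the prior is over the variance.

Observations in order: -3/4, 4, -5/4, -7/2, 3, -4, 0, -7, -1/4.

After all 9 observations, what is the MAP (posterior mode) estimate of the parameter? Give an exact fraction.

2239/272

obs 1: x=-3/4 → posterior Inverse-Gamma(7/2, 161/32)
obs 2: x=4 → posterior Inverse-Gamma(4, 305/32)
obs 3: x=-5/4 → posterior Inverse-Gamma(9/2, 193/16)
obs 4: x=-7/2 → posterior Inverse-Gamma(5, 355/16)
obs 5: x=3 → posterior Inverse-Gamma(11/2, 387/16)
obs 6: x=-4 → posterior Inverse-Gamma(6, 587/16)
obs 7: x=0 → posterior Inverse-Gamma(13/2, 595/16)
obs 8: x=-7 → posterior Inverse-Gamma(7, 1107/16)
obs 9: x=-1/4 → posterior Inverse-Gamma(15/2, 2239/32)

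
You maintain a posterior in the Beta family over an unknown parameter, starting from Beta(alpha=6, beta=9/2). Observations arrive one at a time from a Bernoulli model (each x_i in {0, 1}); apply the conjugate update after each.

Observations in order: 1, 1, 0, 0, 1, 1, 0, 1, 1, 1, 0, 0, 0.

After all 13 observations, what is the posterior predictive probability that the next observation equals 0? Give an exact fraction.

21/47

obs 1: x=1 → posterior Beta(7, 9/2)
obs 2: x=1 → posterior Beta(8, 9/2)
obs 3: x=0 → posterior Beta(8, 11/2)
obs 4: x=0 → posterior Beta(8, 13/2)
obs 5: x=1 → posterior Beta(9, 13/2)
obs 6: x=1 → posterior Beta(10, 13/2)
obs 7: x=0 → posterior Beta(10, 15/2)
obs 8: x=1 → posterior Beta(11, 15/2)
obs 9: x=1 → posterior Beta(12, 15/2)
obs 10: x=1 → posterior Beta(13, 15/2)
obs 11: x=0 → posterior Beta(13, 17/2)
obs 12: x=0 → posterior Beta(13, 19/2)
obs 13: x=0 → posterior Beta(13, 21/2)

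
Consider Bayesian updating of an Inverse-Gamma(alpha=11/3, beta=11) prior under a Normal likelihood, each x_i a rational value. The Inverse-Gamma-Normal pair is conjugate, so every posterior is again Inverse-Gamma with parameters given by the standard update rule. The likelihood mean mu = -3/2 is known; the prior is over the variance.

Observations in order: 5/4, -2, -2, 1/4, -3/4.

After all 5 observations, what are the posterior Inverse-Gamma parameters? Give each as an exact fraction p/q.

alpha=37/6, beta=539/32

obs 1: x=5/4 → posterior Inverse-Gamma(25/6, 473/32)
obs 2: x=-2 → posterior Inverse-Gamma(14/3, 477/32)
obs 3: x=-2 → posterior Inverse-Gamma(31/6, 481/32)
obs 4: x=1/4 → posterior Inverse-Gamma(17/3, 265/16)
obs 5: x=-3/4 → posterior Inverse-Gamma(37/6, 539/32)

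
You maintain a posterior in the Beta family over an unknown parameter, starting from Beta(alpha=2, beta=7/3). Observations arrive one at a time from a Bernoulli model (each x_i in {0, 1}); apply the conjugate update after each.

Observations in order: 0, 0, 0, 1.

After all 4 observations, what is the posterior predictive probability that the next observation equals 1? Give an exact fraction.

obs 1: x=0 → posterior Beta(2, 10/3)
obs 2: x=0 → posterior Beta(2, 13/3)
obs 3: x=0 → posterior Beta(2, 16/3)
obs 4: x=1 → posterior Beta(3, 16/3)

9/25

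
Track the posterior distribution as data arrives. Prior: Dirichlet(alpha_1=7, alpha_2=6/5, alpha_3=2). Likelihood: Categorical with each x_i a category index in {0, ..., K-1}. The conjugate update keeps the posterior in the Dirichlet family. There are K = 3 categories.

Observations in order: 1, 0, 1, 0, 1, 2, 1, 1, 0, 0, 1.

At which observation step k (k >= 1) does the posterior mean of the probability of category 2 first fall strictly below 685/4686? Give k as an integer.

k = 4

obs 1: x=1 → posterior Dirichlet(7, 11/5, 2)
obs 2: x=0 → posterior Dirichlet(8, 11/5, 2)
obs 3: x=1 → posterior Dirichlet(8, 16/5, 2)
obs 4: x=0 → posterior Dirichlet(9, 16/5, 2)
obs 5: x=1 → posterior Dirichlet(9, 21/5, 2)
obs 6: x=2 → posterior Dirichlet(9, 21/5, 3)
obs 7: x=1 → posterior Dirichlet(9, 26/5, 3)
obs 8: x=1 → posterior Dirichlet(9, 31/5, 3)
obs 9: x=0 → posterior Dirichlet(10, 31/5, 3)
obs 10: x=0 → posterior Dirichlet(11, 31/5, 3)
obs 11: x=1 → posterior Dirichlet(11, 36/5, 3)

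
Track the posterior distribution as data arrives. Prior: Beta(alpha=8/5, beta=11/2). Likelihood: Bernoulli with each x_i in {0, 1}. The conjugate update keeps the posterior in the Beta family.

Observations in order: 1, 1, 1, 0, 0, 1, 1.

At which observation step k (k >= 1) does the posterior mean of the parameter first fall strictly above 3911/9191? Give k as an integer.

obs 1: x=1 → posterior Beta(13/5, 11/2)
obs 2: x=1 → posterior Beta(18/5, 11/2)
obs 3: x=1 → posterior Beta(23/5, 11/2)
obs 4: x=0 → posterior Beta(23/5, 13/2)
obs 5: x=0 → posterior Beta(23/5, 15/2)
obs 6: x=1 → posterior Beta(28/5, 15/2)
obs 7: x=1 → posterior Beta(33/5, 15/2)

k = 3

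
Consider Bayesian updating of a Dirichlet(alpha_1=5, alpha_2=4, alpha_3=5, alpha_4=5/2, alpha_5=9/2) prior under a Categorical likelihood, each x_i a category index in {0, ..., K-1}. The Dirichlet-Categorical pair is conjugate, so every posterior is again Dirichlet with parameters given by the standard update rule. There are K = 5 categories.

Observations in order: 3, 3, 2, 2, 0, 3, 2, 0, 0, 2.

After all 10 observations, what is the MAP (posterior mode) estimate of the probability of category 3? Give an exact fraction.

9/52

obs 1: x=3 → posterior Dirichlet(5, 4, 5, 7/2, 9/2)
obs 2: x=3 → posterior Dirichlet(5, 4, 5, 9/2, 9/2)
obs 3: x=2 → posterior Dirichlet(5, 4, 6, 9/2, 9/2)
obs 4: x=2 → posterior Dirichlet(5, 4, 7, 9/2, 9/2)
obs 5: x=0 → posterior Dirichlet(6, 4, 7, 9/2, 9/2)
obs 6: x=3 → posterior Dirichlet(6, 4, 7, 11/2, 9/2)
obs 7: x=2 → posterior Dirichlet(6, 4, 8, 11/2, 9/2)
obs 8: x=0 → posterior Dirichlet(7, 4, 8, 11/2, 9/2)
obs 9: x=0 → posterior Dirichlet(8, 4, 8, 11/2, 9/2)
obs 10: x=2 → posterior Dirichlet(8, 4, 9, 11/2, 9/2)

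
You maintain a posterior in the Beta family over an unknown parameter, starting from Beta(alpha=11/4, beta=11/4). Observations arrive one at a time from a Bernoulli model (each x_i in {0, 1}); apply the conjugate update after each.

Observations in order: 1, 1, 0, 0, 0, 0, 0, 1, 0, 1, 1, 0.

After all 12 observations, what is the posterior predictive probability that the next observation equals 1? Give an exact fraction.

obs 1: x=1 → posterior Beta(15/4, 11/4)
obs 2: x=1 → posterior Beta(19/4, 11/4)
obs 3: x=0 → posterior Beta(19/4, 15/4)
obs 4: x=0 → posterior Beta(19/4, 19/4)
obs 5: x=0 → posterior Beta(19/4, 23/4)
obs 6: x=0 → posterior Beta(19/4, 27/4)
obs 7: x=0 → posterior Beta(19/4, 31/4)
obs 8: x=1 → posterior Beta(23/4, 31/4)
obs 9: x=0 → posterior Beta(23/4, 35/4)
obs 10: x=1 → posterior Beta(27/4, 35/4)
obs 11: x=1 → posterior Beta(31/4, 35/4)
obs 12: x=0 → posterior Beta(31/4, 39/4)

31/70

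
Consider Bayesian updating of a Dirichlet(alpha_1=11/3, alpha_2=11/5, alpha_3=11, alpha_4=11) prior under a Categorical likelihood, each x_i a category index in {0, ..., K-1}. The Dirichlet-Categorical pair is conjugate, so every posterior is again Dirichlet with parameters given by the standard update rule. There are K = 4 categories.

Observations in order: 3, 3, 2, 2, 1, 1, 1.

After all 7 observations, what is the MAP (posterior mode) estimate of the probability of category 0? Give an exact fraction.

obs 1: x=3 → posterior Dirichlet(11/3, 11/5, 11, 12)
obs 2: x=3 → posterior Dirichlet(11/3, 11/5, 11, 13)
obs 3: x=2 → posterior Dirichlet(11/3, 11/5, 12, 13)
obs 4: x=2 → posterior Dirichlet(11/3, 11/5, 13, 13)
obs 5: x=1 → posterior Dirichlet(11/3, 16/5, 13, 13)
obs 6: x=1 → posterior Dirichlet(11/3, 21/5, 13, 13)
obs 7: x=1 → posterior Dirichlet(11/3, 26/5, 13, 13)

40/463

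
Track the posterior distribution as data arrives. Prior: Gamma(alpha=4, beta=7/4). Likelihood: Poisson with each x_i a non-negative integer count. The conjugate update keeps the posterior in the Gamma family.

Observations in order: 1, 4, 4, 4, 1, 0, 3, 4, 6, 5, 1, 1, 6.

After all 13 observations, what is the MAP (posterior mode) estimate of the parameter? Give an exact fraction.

172/59

obs 1: x=1 → posterior Gamma(5, 11/4)
obs 2: x=4 → posterior Gamma(9, 15/4)
obs 3: x=4 → posterior Gamma(13, 19/4)
obs 4: x=4 → posterior Gamma(17, 23/4)
obs 5: x=1 → posterior Gamma(18, 27/4)
obs 6: x=0 → posterior Gamma(18, 31/4)
obs 7: x=3 → posterior Gamma(21, 35/4)
obs 8: x=4 → posterior Gamma(25, 39/4)
obs 9: x=6 → posterior Gamma(31, 43/4)
obs 10: x=5 → posterior Gamma(36, 47/4)
obs 11: x=1 → posterior Gamma(37, 51/4)
obs 12: x=1 → posterior Gamma(38, 55/4)
obs 13: x=6 → posterior Gamma(44, 59/4)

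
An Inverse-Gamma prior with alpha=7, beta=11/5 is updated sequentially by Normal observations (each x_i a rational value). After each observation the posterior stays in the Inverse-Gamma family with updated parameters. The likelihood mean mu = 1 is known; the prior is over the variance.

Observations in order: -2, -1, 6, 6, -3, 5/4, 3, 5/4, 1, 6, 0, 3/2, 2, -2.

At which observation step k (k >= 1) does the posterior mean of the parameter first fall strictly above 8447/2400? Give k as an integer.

k = 4

obs 1: x=-2 → posterior Inverse-Gamma(15/2, 67/10)
obs 2: x=-1 → posterior Inverse-Gamma(8, 87/10)
obs 3: x=6 → posterior Inverse-Gamma(17/2, 106/5)
obs 4: x=6 → posterior Inverse-Gamma(9, 337/10)
obs 5: x=-3 → posterior Inverse-Gamma(19/2, 417/10)
obs 6: x=5/4 → posterior Inverse-Gamma(10, 6677/160)
obs 7: x=3 → posterior Inverse-Gamma(21/2, 6997/160)
obs 8: x=5/4 → posterior Inverse-Gamma(11, 3501/80)
obs 9: x=1 → posterior Inverse-Gamma(23/2, 3501/80)
obs 10: x=6 → posterior Inverse-Gamma(12, 4501/80)
obs 11: x=0 → posterior Inverse-Gamma(25/2, 4541/80)
obs 12: x=3/2 → posterior Inverse-Gamma(13, 4551/80)
obs 13: x=2 → posterior Inverse-Gamma(27/2, 4591/80)
obs 14: x=-2 → posterior Inverse-Gamma(14, 4951/80)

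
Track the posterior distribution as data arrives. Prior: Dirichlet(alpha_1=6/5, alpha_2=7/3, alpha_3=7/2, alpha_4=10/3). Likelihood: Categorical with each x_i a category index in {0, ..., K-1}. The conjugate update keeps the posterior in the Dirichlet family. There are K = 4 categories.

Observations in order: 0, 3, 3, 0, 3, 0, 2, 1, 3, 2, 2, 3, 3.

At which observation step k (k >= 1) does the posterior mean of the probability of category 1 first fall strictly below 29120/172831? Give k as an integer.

k = 4

obs 1: x=0 → posterior Dirichlet(11/5, 7/3, 7/2, 10/3)
obs 2: x=3 → posterior Dirichlet(11/5, 7/3, 7/2, 13/3)
obs 3: x=3 → posterior Dirichlet(11/5, 7/3, 7/2, 16/3)
obs 4: x=0 → posterior Dirichlet(16/5, 7/3, 7/2, 16/3)
obs 5: x=3 → posterior Dirichlet(16/5, 7/3, 7/2, 19/3)
obs 6: x=0 → posterior Dirichlet(21/5, 7/3, 7/2, 19/3)
obs 7: x=2 → posterior Dirichlet(21/5, 7/3, 9/2, 19/3)
obs 8: x=1 → posterior Dirichlet(21/5, 10/3, 9/2, 19/3)
obs 9: x=3 → posterior Dirichlet(21/5, 10/3, 9/2, 22/3)
obs 10: x=2 → posterior Dirichlet(21/5, 10/3, 11/2, 22/3)
obs 11: x=2 → posterior Dirichlet(21/5, 10/3, 13/2, 22/3)
obs 12: x=3 → posterior Dirichlet(21/5, 10/3, 13/2, 25/3)
obs 13: x=3 → posterior Dirichlet(21/5, 10/3, 13/2, 28/3)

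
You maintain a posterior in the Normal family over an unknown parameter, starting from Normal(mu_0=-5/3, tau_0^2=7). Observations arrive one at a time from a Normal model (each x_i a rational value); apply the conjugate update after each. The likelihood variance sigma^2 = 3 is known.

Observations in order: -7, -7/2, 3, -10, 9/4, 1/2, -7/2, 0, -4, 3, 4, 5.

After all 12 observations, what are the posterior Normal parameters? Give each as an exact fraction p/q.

obs 1: x=-7 → posterior Normal(-27/5, 21/10)
obs 2: x=-7/2 → posterior Normal(-157/34, 21/17)
obs 3: x=3 → posterior Normal(-115/48, 7/8)
obs 4: x=-10 → posterior Normal(-255/62, 21/31)
obs 5: x=9/4 → posterior Normal(-447/152, 21/38)
obs 6: x=1/2 → posterior Normal(-433/180, 7/15)
obs 7: x=-7/2 → posterior Normal(-531/208, 21/52)
obs 8: x=0 → posterior Normal(-9/4, 21/59)
obs 9: x=-4 → posterior Normal(-643/264, 7/22)
obs 10: x=3 → posterior Normal(-559/292, 21/73)
obs 11: x=4 → posterior Normal(-447/320, 21/80)
obs 12: x=5 → posterior Normal(-307/348, 7/29)

mu_0=-307/348, tau_0^2=7/29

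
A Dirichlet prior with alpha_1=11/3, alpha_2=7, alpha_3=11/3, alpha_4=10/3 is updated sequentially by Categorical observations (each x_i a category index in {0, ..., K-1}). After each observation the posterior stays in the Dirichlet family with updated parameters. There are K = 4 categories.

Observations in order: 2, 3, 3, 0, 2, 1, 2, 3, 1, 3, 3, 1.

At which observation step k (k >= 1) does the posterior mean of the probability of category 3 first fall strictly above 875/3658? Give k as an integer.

obs 1: x=2 → posterior Dirichlet(11/3, 7, 14/3, 10/3)
obs 2: x=3 → posterior Dirichlet(11/3, 7, 14/3, 13/3)
obs 3: x=3 → posterior Dirichlet(11/3, 7, 14/3, 16/3)
obs 4: x=0 → posterior Dirichlet(14/3, 7, 14/3, 16/3)
obs 5: x=2 → posterior Dirichlet(14/3, 7, 17/3, 16/3)
obs 6: x=1 → posterior Dirichlet(14/3, 8, 17/3, 16/3)
obs 7: x=2 → posterior Dirichlet(14/3, 8, 20/3, 16/3)
obs 8: x=3 → posterior Dirichlet(14/3, 8, 20/3, 19/3)
obs 9: x=1 → posterior Dirichlet(14/3, 9, 20/3, 19/3)
obs 10: x=3 → posterior Dirichlet(14/3, 9, 20/3, 22/3)
obs 11: x=3 → posterior Dirichlet(14/3, 9, 20/3, 25/3)
obs 12: x=1 → posterior Dirichlet(14/3, 10, 20/3, 25/3)

k = 3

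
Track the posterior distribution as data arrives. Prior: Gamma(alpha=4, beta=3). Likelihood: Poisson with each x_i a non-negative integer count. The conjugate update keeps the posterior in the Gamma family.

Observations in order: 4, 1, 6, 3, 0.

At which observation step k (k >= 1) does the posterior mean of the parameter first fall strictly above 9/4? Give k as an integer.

k = 3

obs 1: x=4 → posterior Gamma(8, 4)
obs 2: x=1 → posterior Gamma(9, 5)
obs 3: x=6 → posterior Gamma(15, 6)
obs 4: x=3 → posterior Gamma(18, 7)
obs 5: x=0 → posterior Gamma(18, 8)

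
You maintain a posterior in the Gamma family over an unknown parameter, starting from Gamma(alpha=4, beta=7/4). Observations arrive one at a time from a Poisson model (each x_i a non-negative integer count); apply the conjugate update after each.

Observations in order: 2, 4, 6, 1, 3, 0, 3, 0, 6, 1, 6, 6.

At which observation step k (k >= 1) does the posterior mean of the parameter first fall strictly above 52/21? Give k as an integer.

obs 1: x=2 → posterior Gamma(6, 11/4)
obs 2: x=4 → posterior Gamma(10, 15/4)
obs 3: x=6 → posterior Gamma(16, 19/4)
obs 4: x=1 → posterior Gamma(17, 23/4)
obs 5: x=3 → posterior Gamma(20, 27/4)
obs 6: x=0 → posterior Gamma(20, 31/4)
obs 7: x=3 → posterior Gamma(23, 35/4)
obs 8: x=0 → posterior Gamma(23, 39/4)
obs 9: x=6 → posterior Gamma(29, 43/4)
obs 10: x=1 → posterior Gamma(30, 47/4)
obs 11: x=6 → posterior Gamma(36, 51/4)
obs 12: x=6 → posterior Gamma(42, 55/4)

k = 2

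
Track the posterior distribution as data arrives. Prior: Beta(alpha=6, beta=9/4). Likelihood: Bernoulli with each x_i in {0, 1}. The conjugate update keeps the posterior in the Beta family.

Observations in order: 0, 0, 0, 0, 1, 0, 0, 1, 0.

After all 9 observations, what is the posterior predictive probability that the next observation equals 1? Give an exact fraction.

32/69

obs 1: x=0 → posterior Beta(6, 13/4)
obs 2: x=0 → posterior Beta(6, 17/4)
obs 3: x=0 → posterior Beta(6, 21/4)
obs 4: x=0 → posterior Beta(6, 25/4)
obs 5: x=1 → posterior Beta(7, 25/4)
obs 6: x=0 → posterior Beta(7, 29/4)
obs 7: x=0 → posterior Beta(7, 33/4)
obs 8: x=1 → posterior Beta(8, 33/4)
obs 9: x=0 → posterior Beta(8, 37/4)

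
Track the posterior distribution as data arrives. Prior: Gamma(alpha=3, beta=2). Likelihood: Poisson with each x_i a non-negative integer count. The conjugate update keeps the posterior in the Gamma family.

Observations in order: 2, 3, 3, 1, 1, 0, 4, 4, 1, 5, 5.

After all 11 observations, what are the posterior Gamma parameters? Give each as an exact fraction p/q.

obs 1: x=2 → posterior Gamma(5, 3)
obs 2: x=3 → posterior Gamma(8, 4)
obs 3: x=3 → posterior Gamma(11, 5)
obs 4: x=1 → posterior Gamma(12, 6)
obs 5: x=1 → posterior Gamma(13, 7)
obs 6: x=0 → posterior Gamma(13, 8)
obs 7: x=4 → posterior Gamma(17, 9)
obs 8: x=4 → posterior Gamma(21, 10)
obs 9: x=1 → posterior Gamma(22, 11)
obs 10: x=5 → posterior Gamma(27, 12)
obs 11: x=5 → posterior Gamma(32, 13)

alpha=32, beta=13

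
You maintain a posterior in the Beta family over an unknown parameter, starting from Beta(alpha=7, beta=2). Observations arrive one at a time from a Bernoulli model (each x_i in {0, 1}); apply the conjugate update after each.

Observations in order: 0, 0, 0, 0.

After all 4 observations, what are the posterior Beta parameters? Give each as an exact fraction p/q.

obs 1: x=0 → posterior Beta(7, 3)
obs 2: x=0 → posterior Beta(7, 4)
obs 3: x=0 → posterior Beta(7, 5)
obs 4: x=0 → posterior Beta(7, 6)

alpha=7, beta=6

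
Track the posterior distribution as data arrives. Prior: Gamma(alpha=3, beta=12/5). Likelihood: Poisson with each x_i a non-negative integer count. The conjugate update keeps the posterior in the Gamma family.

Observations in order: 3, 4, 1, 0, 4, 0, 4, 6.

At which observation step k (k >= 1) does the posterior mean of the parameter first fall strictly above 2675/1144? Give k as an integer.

k = 8

obs 1: x=3 → posterior Gamma(6, 17/5)
obs 2: x=4 → posterior Gamma(10, 22/5)
obs 3: x=1 → posterior Gamma(11, 27/5)
obs 4: x=0 → posterior Gamma(11, 32/5)
obs 5: x=4 → posterior Gamma(15, 37/5)
obs 6: x=0 → posterior Gamma(15, 42/5)
obs 7: x=4 → posterior Gamma(19, 47/5)
obs 8: x=6 → posterior Gamma(25, 52/5)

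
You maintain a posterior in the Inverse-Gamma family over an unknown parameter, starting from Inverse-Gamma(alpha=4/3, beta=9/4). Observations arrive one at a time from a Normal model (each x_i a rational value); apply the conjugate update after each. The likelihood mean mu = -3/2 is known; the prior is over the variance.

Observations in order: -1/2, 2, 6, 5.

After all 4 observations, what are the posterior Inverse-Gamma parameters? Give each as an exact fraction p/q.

obs 1: x=-1/2 → posterior Inverse-Gamma(11/6, 11/4)
obs 2: x=2 → posterior Inverse-Gamma(7/3, 71/8)
obs 3: x=6 → posterior Inverse-Gamma(17/6, 37)
obs 4: x=5 → posterior Inverse-Gamma(10/3, 465/8)

alpha=10/3, beta=465/8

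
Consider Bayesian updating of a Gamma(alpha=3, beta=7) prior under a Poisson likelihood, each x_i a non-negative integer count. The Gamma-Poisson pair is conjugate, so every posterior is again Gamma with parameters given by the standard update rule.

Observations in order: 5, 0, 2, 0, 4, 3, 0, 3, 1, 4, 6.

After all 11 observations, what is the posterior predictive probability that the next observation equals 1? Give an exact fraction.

25398575061210063918532892846284647432192/83198449060887472631428936505541918917761

obs 1: x=5 → posterior Gamma(8, 8)
obs 2: x=0 → posterior Gamma(8, 9)
obs 3: x=2 → posterior Gamma(10, 10)
obs 4: x=0 → posterior Gamma(10, 11)
obs 5: x=4 → posterior Gamma(14, 12)
obs 6: x=3 → posterior Gamma(17, 13)
obs 7: x=0 → posterior Gamma(17, 14)
obs 8: x=3 → posterior Gamma(20, 15)
obs 9: x=1 → posterior Gamma(21, 16)
obs 10: x=4 → posterior Gamma(25, 17)
obs 11: x=6 → posterior Gamma(31, 18)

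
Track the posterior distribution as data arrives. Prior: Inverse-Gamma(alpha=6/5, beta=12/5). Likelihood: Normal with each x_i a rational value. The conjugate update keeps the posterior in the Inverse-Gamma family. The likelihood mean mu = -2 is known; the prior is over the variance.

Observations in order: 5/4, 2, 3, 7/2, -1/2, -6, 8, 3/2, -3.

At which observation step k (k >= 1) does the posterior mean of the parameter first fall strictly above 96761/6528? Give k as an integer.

obs 1: x=5/4 → posterior Inverse-Gamma(17/10, 1229/160)
obs 2: x=2 → posterior Inverse-Gamma(11/5, 2509/160)
obs 3: x=3 → posterior Inverse-Gamma(27/10, 4509/160)
obs 4: x=7/2 → posterior Inverse-Gamma(16/5, 6929/160)
obs 5: x=-1/2 → posterior Inverse-Gamma(37/10, 7109/160)
obs 6: x=-6 → posterior Inverse-Gamma(21/5, 8389/160)
obs 7: x=8 → posterior Inverse-Gamma(47/10, 16389/160)
obs 8: x=3/2 → posterior Inverse-Gamma(26/5, 17369/160)
obs 9: x=-3 → posterior Inverse-Gamma(57/10, 17449/160)

k = 3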